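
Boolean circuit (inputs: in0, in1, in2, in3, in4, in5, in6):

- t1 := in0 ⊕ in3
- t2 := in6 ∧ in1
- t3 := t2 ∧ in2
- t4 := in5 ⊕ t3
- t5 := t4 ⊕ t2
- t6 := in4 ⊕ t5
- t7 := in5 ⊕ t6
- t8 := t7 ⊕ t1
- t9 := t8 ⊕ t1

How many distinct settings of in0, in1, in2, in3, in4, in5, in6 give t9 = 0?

t9 = t8 ⊕ t1 must be 0, so t8 and t1 are equal.
Enumerating the 128 input combinations, 64 give t9 = 0 and 64 give t9 = 1.

64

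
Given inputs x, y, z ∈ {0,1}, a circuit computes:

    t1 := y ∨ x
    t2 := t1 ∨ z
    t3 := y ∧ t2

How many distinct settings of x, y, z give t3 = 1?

4

t3 = y ∧ t2 must be 1, so both y = 1 and t2 = 1.
Enumerating the 8 input combinations, 4 give t3 = 1 and 4 give t3 = 0.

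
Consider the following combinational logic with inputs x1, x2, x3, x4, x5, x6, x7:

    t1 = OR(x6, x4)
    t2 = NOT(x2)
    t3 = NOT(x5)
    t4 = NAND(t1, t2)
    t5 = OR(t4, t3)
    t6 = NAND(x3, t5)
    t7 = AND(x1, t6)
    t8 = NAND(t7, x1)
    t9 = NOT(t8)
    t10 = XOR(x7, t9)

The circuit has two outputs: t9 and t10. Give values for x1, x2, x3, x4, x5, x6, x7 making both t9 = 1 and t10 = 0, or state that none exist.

x1=1, x2=0, x3=1, x4=0, x5=1, x6=1, x7=1

Check with x1=1, x2=0, x3=1, x4=0, x5=1, x6=1, x7=1:
t1 = OR(x6, x4) = OR(1, 0) = 1
t2 = NOT(x2) = NOT 0 = 1
t3 = NOT(x5) = NOT 1 = 0
t4 = NAND(t1, t2) = NAND(1, 1) = 0
t5 = OR(t4, t3) = OR(0, 0) = 0
t6 = NAND(x3, t5) = NAND(1, 0) = 1
t7 = AND(x1, t6) = AND(1, 1) = 1
t8 = NAND(t7, x1) = NAND(1, 1) = 0
t9 = NOT(t8) = NOT 0 = 1
t10 = XOR(x7, t9) = XOR(1, 1) = 0
So t9 = 1 and t10 = 0.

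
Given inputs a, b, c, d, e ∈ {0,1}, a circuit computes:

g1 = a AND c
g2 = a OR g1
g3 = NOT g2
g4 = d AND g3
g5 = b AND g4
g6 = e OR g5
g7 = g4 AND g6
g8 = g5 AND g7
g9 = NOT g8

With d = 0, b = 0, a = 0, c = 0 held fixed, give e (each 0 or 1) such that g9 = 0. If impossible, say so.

With d = 0, b = 0, a = 0, c = 0 fixed, none of the 2 settings of e give g9 = 0.
For example, with e=0:
g1 = a AND c = 0 AND 0 = 0
g2 = a OR g1 = 0 OR 0 = 0
g3 = NOT g2 = NOT 0 = 1
g4 = d AND g3 = 0 AND 1 = 0
g5 = b AND g4 = 0 AND 0 = 0
g6 = e OR g5 = 0 OR 0 = 0
g7 = g4 AND g6 = 0 AND 0 = 0
g8 = g5 AND g7 = 0 AND 0 = 0
g9 = NOT g8 = NOT 0 = 1
giving g9 = 1 ≠ 0.

no solution exists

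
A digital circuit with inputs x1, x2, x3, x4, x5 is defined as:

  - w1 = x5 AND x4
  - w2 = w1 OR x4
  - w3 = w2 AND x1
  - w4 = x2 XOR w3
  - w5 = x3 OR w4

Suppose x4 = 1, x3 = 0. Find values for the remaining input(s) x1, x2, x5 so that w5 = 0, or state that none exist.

w5 = x3 OR w4 must be 0, so both x3 = 0 and w4 = 0.
Check with x4 = 1, x3 = 0 and x1=0, x2=0, x5=0:
w1 = x5 AND x4 = 0 AND 1 = 0
w2 = w1 OR x4 = 0 OR 1 = 1
w3 = w2 AND x1 = 1 AND 0 = 0
w4 = x2 XOR w3 = 0 XOR 0 = 0
w5 = x3 OR w4 = 0 OR 0 = 0
So w5 = 0.

x1=0, x2=0, x5=0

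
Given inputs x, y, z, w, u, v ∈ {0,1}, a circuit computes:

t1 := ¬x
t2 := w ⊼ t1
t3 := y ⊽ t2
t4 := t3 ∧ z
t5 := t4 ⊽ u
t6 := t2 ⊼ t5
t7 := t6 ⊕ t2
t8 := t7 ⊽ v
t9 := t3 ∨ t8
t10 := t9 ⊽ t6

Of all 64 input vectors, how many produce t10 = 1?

t10 = t9 ⊽ t6 must be 1, so both t9 = 0 and t6 = 0.
Enumerating the 64 input combinations, 24 give t10 = 1 and 40 give t10 = 0.

24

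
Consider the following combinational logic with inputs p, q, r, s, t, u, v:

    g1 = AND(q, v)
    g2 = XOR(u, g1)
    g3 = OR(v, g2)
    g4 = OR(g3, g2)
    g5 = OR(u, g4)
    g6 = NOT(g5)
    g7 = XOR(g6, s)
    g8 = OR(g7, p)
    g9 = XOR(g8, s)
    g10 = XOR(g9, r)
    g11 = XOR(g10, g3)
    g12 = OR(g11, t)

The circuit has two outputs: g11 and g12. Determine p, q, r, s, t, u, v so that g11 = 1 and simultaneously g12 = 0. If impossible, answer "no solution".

no solution exists

Across all 128 input combinations, none give both g11 = 1 and g12 = 0.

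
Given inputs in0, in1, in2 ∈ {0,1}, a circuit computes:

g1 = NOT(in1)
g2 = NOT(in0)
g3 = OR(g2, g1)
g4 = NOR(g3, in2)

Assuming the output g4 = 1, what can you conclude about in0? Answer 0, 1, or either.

g4 = NOR(g3, in2) must be 1, so both g3 = 0 and in2 = 0.
Every assignment with g4 = 1 has in0 = 1; there are 1 such assignment(s).
  in0=1, in1=1, in2=0

1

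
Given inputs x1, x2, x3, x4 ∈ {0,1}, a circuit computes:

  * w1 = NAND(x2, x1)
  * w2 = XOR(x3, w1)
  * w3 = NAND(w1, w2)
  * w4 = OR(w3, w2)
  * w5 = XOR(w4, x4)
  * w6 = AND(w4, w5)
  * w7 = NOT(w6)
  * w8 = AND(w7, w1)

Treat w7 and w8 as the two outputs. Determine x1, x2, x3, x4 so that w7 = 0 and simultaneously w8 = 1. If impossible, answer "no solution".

Across all 16 input combinations, none give both w7 = 0 and w8 = 1.

no solution exists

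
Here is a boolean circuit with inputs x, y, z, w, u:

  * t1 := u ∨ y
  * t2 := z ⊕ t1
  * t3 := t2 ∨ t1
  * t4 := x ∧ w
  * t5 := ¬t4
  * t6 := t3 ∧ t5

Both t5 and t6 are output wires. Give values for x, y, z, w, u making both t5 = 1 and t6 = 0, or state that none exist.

Check with x=1, y=0, z=0, w=0, u=0:
t1 = u ∨ y = 0 ∨ 0 = 0
t2 = z ⊕ t1 = 0 ⊕ 0 = 0
t3 = t2 ∨ t1 = 0 ∨ 0 = 0
t4 = x ∧ w = 1 ∧ 0 = 0
t5 = ¬t4 = ¬0 = 1
t6 = t3 ∧ t5 = 0 ∧ 1 = 0
So t5 = 1 and t6 = 0.

x=1, y=0, z=0, w=0, u=0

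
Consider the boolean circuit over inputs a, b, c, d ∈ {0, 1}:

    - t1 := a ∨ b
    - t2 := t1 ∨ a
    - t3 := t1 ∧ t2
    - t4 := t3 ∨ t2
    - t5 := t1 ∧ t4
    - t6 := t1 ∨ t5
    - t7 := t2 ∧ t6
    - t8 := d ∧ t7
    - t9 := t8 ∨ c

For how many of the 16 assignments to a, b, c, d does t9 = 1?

11

t9 = t8 ∨ c must be 1, so at least one of t8, c is 1.
Enumerating the 16 input combinations, 11 give t9 = 1 and 5 give t9 = 0.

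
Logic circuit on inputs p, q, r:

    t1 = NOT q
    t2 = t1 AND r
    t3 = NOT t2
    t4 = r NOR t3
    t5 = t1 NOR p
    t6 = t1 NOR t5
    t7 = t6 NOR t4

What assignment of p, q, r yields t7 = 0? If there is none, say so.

p=1 q=1 r=0

t7 = t6 NOR t4 must be 0, so at least one of t6, t4 is 1.
Check with p=1 q=1 r=0:
t1 = NOT q = NOT 1 = 0
t2 = t1 AND r = 0 AND 0 = 0
t3 = NOT t2 = NOT 0 = 1
t4 = r NOR t3 = 0 NOR 1 = 0
t5 = t1 NOR p = 0 NOR 1 = 0
t6 = t1 NOR t5 = 0 NOR 0 = 1
t7 = t6 NOR t4 = 1 NOR 0 = 0
So t7 = 0 as required.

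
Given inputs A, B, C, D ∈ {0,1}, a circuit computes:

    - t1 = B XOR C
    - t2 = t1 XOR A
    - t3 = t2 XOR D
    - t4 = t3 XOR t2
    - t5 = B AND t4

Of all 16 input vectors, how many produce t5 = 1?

t5 = B AND t4 must be 1, so both B = 1 and t4 = 1.
t4 = t3 XOR t2 must be 1, so t3 and t2 differ.
Enumerating the 16 input combinations, 4 give t5 = 1 and 12 give t5 = 0.

4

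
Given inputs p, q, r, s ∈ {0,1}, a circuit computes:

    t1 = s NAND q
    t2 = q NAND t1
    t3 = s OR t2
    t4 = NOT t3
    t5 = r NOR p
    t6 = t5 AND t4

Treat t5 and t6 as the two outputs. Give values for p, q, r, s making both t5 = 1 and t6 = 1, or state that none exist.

Check with p=0, q=1, r=0, s=0:
t1 = s NAND q = 0 NAND 1 = 1
t2 = q NAND t1 = 1 NAND 1 = 0
t3 = s OR t2 = 0 OR 0 = 0
t4 = NOT t3 = NOT 0 = 1
t5 = r NOR p = 0 NOR 0 = 1
t6 = t5 AND t4 = 1 AND 1 = 1
So t5 = 1 and t6 = 1.

p=0, q=1, r=0, s=0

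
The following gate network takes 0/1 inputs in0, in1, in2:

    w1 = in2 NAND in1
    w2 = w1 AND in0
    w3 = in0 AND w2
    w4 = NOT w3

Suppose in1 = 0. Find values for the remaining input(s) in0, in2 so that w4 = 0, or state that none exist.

in0=1 in2=1

w4 = NOT w3 must be 0, so w3 = 1.
w3 = in0 AND w2 must be 1, so both in0 = 1 and w2 = 1.
Check with in1 = 0 and in0=1, in2=1:
w1 = in2 NAND in1 = 1 NAND 0 = 1
w2 = w1 AND in0 = 1 AND 1 = 1
w3 = in0 AND w2 = 1 AND 1 = 1
w4 = NOT w3 = NOT 1 = 0
So w4 = 0.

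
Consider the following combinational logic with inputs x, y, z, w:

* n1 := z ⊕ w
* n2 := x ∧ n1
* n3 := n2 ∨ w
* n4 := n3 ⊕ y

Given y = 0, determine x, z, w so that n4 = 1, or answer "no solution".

n4 = n3 ⊕ y must be 1, so n3 and y differ.
Check with y = 0 and x=1, z=1, w=0:
n1 = z ⊕ w = 1 ⊕ 0 = 1
n2 = x ∧ n1 = 1 ∧ 1 = 1
n3 = n2 ∨ w = 1 ∨ 0 = 1
n4 = n3 ⊕ y = 1 ⊕ 0 = 1
So n4 = 1.

x=1, z=1, w=0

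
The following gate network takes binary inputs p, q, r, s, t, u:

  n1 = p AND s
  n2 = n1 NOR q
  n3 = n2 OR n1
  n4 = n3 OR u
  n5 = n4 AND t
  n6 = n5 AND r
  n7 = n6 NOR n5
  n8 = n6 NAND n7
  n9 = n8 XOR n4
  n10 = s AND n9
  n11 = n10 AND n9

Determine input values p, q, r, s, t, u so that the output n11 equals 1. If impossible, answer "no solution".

n11 = n10 AND n9 must be 1, so both n10 = 1 and n9 = 1.
n10 = s AND n9 must be 1, so both s = 1 and n9 = 1.
n9 = n8 XOR n4 must be 1, so n8 and n4 differ.
Check with p=0, q=1, r=0, s=1, t=0, u=0:
n1 = p AND s = 0 AND 1 = 0
n2 = n1 NOR q = 0 NOR 1 = 0
n3 = n2 OR n1 = 0 OR 0 = 0
n4 = n3 OR u = 0 OR 0 = 0
n5 = n4 AND t = 0 AND 0 = 0
n6 = n5 AND r = 0 AND 0 = 0
n7 = n6 NOR n5 = 0 NOR 0 = 1
n8 = n6 NAND n7 = 0 NAND 1 = 1
n9 = n8 XOR n4 = 1 XOR 0 = 1
n10 = s AND n9 = 1 AND 1 = 1
n11 = n10 AND n9 = 1 AND 1 = 1
So n11 = 1 as required.

p=0, q=1, r=0, s=1, t=0, u=0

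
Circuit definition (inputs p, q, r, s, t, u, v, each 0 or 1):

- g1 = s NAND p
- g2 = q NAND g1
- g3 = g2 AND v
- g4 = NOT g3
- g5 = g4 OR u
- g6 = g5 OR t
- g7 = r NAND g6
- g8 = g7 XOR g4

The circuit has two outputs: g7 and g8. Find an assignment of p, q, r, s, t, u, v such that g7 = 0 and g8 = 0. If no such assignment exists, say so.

Check with p=1 q=1 r=1 s=1 t=0 u=1 v=1:
g1 = s NAND p = 1 NAND 1 = 0
g2 = q NAND g1 = 1 NAND 0 = 1
g3 = g2 AND v = 1 AND 1 = 1
g4 = NOT g3 = NOT 1 = 0
g5 = g4 OR u = 0 OR 1 = 1
g6 = g5 OR t = 1 OR 0 = 1
g7 = r NAND g6 = 1 NAND 1 = 0
g8 = g7 XOR g4 = 0 XOR 0 = 0
So g7 = 0 and g8 = 0.

p=1 q=1 r=1 s=1 t=0 u=1 v=1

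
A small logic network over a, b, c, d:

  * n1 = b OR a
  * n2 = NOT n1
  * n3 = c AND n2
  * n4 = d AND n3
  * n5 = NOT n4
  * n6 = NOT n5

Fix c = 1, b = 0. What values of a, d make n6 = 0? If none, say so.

a=1, d=1

n6 = NOT n5 must be 0, so n5 = 1.
n5 = NOT n4 must be 1, so n4 = 0.
Check with c = 1, b = 0 and a=1, d=1:
n1 = b OR a = 0 OR 1 = 1
n2 = NOT n1 = NOT 1 = 0
n3 = c AND n2 = 1 AND 0 = 0
n4 = d AND n3 = 1 AND 0 = 0
n5 = NOT n4 = NOT 0 = 1
n6 = NOT n5 = NOT 1 = 0
So n6 = 0.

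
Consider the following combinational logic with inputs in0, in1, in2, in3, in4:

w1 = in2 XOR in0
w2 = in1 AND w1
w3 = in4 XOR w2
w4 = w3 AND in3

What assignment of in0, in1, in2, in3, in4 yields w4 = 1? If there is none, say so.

w4 = w3 AND in3 must be 1, so both w3 = 1 and in3 = 1.
Check with in0=0 in1=0 in2=1 in3=1 in4=1:
w1 = in2 XOR in0 = 1 XOR 0 = 1
w2 = in1 AND w1 = 0 AND 1 = 0
w3 = in4 XOR w2 = 1 XOR 0 = 1
w4 = w3 AND in3 = 1 AND 1 = 1
So w4 = 1 as required.

in0=0 in1=0 in2=1 in3=1 in4=1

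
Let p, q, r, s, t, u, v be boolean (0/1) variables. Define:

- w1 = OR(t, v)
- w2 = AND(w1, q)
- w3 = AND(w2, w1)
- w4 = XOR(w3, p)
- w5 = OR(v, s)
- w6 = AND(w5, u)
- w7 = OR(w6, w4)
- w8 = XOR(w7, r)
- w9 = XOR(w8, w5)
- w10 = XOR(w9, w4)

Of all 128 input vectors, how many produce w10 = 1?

64

w10 = XOR(w9, w4) must be 1, so w9 and w4 differ.
Enumerating the 128 input combinations, 64 give w10 = 1 and 64 give w10 = 0.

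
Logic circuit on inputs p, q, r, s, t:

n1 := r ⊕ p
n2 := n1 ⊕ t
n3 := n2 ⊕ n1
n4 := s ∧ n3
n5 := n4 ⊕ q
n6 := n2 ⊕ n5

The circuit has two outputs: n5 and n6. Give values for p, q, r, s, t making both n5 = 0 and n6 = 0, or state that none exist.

Check with p=1, q=0, r=1, s=1, t=0:
n1 = r ⊕ p = 1 ⊕ 1 = 0
n2 = n1 ⊕ t = 0 ⊕ 0 = 0
n3 = n2 ⊕ n1 = 0 ⊕ 0 = 0
n4 = s ∧ n3 = 1 ∧ 0 = 0
n5 = n4 ⊕ q = 0 ⊕ 0 = 0
n6 = n2 ⊕ n5 = 0 ⊕ 0 = 0
So n5 = 0 and n6 = 0.

p=1, q=0, r=1, s=1, t=0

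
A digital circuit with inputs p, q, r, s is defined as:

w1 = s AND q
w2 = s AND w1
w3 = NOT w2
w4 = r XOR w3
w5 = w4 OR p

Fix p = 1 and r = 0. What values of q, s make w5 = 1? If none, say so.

q=1, s=0

w5 = w4 OR p must be 1, so at least one of w4, p is 1.
Check with p = 1 and r = 0 and q=1, s=0:
w1 = s AND q = 0 AND 1 = 0
w2 = s AND w1 = 0 AND 0 = 0
w3 = NOT w2 = NOT 0 = 1
w4 = r XOR w3 = 0 XOR 1 = 1
w5 = w4 OR p = 1 OR 1 = 1
So w5 = 1.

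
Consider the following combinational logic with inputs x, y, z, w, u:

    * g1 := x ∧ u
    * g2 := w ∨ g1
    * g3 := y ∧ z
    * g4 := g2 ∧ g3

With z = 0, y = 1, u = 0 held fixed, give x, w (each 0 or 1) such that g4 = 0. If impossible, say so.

x=1, w=1

g4 = g2 ∧ g3 must be 0, so at least one of g2, g3 is 0.
Check with z = 0, y = 1, u = 0 and x=1, w=1:
g1 = x ∧ u = 1 ∧ 0 = 0
g2 = w ∨ g1 = 1 ∨ 0 = 1
g3 = y ∧ z = 1 ∧ 0 = 0
g4 = g2 ∧ g3 = 1 ∧ 0 = 0
So g4 = 0.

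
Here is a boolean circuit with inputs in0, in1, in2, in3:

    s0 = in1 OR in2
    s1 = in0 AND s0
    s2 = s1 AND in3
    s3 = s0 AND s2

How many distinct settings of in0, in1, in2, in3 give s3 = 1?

3

s3 = s0 AND s2 must be 1, so both s0 = 1 and s2 = 1.
Enumerating the 16 input combinations, 3 give s3 = 1 and 13 give s3 = 0.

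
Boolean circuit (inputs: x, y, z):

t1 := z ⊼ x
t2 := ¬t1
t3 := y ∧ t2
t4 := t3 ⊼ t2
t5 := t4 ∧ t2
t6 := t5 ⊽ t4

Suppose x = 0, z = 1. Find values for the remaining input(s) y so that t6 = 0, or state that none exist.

t6 = t5 ⊽ t4 must be 0, so at least one of t5, t4 is 1.
Check with x = 0, z = 1 and y=1:
t1 = z ⊼ x = 1 ⊼ 0 = 1
t2 = ¬t1 = ¬1 = 0
t3 = y ∧ t2 = 1 ∧ 0 = 0
t4 = t3 ⊼ t2 = 0 ⊼ 0 = 1
t5 = t4 ∧ t2 = 1 ∧ 0 = 0
t6 = t5 ⊽ t4 = 0 ⊽ 1 = 0
So t6 = 0.

y=1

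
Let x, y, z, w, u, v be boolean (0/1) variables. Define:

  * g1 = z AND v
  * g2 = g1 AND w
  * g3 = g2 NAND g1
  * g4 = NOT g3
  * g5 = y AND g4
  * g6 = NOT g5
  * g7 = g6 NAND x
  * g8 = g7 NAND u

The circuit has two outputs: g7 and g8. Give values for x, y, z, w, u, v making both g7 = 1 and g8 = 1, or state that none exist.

x=0 y=0 z=1 w=1 u=0 v=1

Check with x=0 y=0 z=1 w=1 u=0 v=1:
g1 = z AND v = 1 AND 1 = 1
g2 = g1 AND w = 1 AND 1 = 1
g3 = g2 NAND g1 = 1 NAND 1 = 0
g4 = NOT g3 = NOT 0 = 1
g5 = y AND g4 = 0 AND 1 = 0
g6 = NOT g5 = NOT 0 = 1
g7 = g6 NAND x = 1 NAND 0 = 1
g8 = g7 NAND u = 1 NAND 0 = 1
So g7 = 1 and g8 = 1.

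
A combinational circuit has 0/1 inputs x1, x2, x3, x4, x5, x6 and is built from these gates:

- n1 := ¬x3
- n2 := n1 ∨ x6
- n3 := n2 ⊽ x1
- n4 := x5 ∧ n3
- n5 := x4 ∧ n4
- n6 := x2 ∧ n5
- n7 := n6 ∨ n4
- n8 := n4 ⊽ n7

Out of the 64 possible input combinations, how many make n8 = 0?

4

n8 = n4 ⊽ n7 must be 0, so at least one of n4, n7 is 1.
Enumerating the 64 input combinations, 4 give n8 = 0 and 60 give n8 = 1.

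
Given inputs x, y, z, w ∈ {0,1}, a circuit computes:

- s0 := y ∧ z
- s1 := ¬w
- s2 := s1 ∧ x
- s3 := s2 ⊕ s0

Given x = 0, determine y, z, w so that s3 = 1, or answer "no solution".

y=1, z=1, w=0

s3 = s2 ⊕ s0 must be 1, so s2 and s0 differ.
Check with x = 0 and y=1, z=1, w=0:
s0 = y ∧ z = 1 ∧ 1 = 1
s1 = ¬w = ¬0 = 1
s2 = s1 ∧ x = 1 ∧ 0 = 0
s3 = s2 ⊕ s0 = 0 ⊕ 1 = 1
So s3 = 1.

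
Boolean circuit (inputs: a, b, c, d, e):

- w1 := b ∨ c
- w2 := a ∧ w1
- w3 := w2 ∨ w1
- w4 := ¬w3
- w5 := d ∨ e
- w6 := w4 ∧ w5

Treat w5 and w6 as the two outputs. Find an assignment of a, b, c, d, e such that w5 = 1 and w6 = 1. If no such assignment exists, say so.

a=1, b=0, c=0, d=1, e=0

Check with a=1, b=0, c=0, d=1, e=0:
w1 = b ∨ c = 0 ∨ 0 = 0
w2 = a ∧ w1 = 1 ∧ 0 = 0
w3 = w2 ∨ w1 = 0 ∨ 0 = 0
w4 = ¬w3 = ¬0 = 1
w5 = d ∨ e = 1 ∨ 0 = 1
w6 = w4 ∧ w5 = 1 ∧ 1 = 1
So w5 = 1 and w6 = 1.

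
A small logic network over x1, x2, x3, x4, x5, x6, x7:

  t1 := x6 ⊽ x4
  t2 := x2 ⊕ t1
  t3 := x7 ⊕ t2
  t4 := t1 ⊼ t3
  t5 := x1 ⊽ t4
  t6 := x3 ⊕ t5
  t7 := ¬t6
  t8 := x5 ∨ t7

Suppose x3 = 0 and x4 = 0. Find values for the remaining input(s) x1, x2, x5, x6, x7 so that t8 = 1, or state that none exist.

x1=1, x2=1, x5=0, x6=1, x7=1

Check with x3 = 0 and x4 = 0 and x1=1, x2=1, x5=0, x6=1, x7=1:
t1 = x6 ⊽ x4 = 1 ⊽ 0 = 0
t2 = x2 ⊕ t1 = 1 ⊕ 0 = 1
t3 = x7 ⊕ t2 = 1 ⊕ 1 = 0
t4 = t1 ⊼ t3 = 0 ⊼ 0 = 1
t5 = x1 ⊽ t4 = 1 ⊽ 1 = 0
t6 = x3 ⊕ t5 = 0 ⊕ 0 = 0
t7 = ¬t6 = ¬0 = 1
t8 = x5 ∨ t7 = 0 ∨ 1 = 1
So t8 = 1.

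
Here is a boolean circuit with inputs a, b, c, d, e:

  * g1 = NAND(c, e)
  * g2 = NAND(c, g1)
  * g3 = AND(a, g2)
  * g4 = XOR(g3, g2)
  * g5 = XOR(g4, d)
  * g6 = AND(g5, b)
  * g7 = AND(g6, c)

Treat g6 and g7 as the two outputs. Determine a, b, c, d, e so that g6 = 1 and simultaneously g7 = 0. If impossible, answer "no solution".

a=1, b=1, c=0, d=1, e=1

Check with a=1, b=1, c=0, d=1, e=1:
g1 = NAND(c, e) = NAND(0, 1) = 1
g2 = NAND(c, g1) = NAND(0, 1) = 1
g3 = AND(a, g2) = AND(1, 1) = 1
g4 = XOR(g3, g2) = XOR(1, 1) = 0
g5 = XOR(g4, d) = XOR(0, 1) = 1
g6 = AND(g5, b) = AND(1, 1) = 1
g7 = AND(g6, c) = AND(1, 0) = 0
So g6 = 1 and g7 = 0.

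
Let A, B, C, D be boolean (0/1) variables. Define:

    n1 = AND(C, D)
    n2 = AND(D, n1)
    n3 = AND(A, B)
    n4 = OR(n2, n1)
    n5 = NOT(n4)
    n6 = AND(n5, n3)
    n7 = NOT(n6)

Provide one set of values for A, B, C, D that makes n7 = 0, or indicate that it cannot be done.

A=1 B=1 C=1 D=0

n7 = NOT(n6) must be 0, so n6 = 1.
n6 = AND(n5, n3) must be 1, so both n5 = 1 and n3 = 1.
Check with A=1 B=1 C=1 D=0:
n1 = AND(C, D) = AND(1, 0) = 0
n2 = AND(D, n1) = AND(0, 0) = 0
n3 = AND(A, B) = AND(1, 1) = 1
n4 = OR(n2, n1) = OR(0, 0) = 0
n5 = NOT(n4) = NOT 0 = 1
n6 = AND(n5, n3) = AND(1, 1) = 1
n7 = NOT(n6) = NOT 1 = 0
So n7 = 0 as required.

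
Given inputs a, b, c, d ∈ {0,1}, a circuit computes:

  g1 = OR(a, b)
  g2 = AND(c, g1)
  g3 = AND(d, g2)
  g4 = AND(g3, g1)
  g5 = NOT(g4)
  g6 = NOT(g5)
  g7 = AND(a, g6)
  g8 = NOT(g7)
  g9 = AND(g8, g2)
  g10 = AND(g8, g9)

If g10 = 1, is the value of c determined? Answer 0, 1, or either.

g10 = AND(g8, g9) must be 1, so both g8 = 1 and g9 = 1.
g8 = NOT(g7) must be 1, so g7 = 0.
g9 = AND(g8, g2) must be 1, so both g8 = 1 and g2 = 1.
Every assignment with g10 = 1 has c = 1; there are 4 such assignment(s).
  a=0, b=1, c=1, d=0
  a=0, b=1, c=1, d=1
  a=1, b=0, c=1, d=0
  a=1, b=1, c=1, d=0

1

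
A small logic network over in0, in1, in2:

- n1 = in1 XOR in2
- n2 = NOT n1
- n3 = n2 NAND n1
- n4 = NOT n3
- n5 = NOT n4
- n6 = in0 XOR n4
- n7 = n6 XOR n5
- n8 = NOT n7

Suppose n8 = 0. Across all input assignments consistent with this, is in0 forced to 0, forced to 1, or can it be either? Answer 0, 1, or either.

0

n8 = NOT n7 must be 0, so n7 = 1.
Every assignment with n8 = 0 has in0 = 0; there are 4 such assignment(s).
  in0=0, in1=0, in2=0
  in0=0, in1=0, in2=1
  in0=0, in1=1, in2=0
  in0=0, in1=1, in2=1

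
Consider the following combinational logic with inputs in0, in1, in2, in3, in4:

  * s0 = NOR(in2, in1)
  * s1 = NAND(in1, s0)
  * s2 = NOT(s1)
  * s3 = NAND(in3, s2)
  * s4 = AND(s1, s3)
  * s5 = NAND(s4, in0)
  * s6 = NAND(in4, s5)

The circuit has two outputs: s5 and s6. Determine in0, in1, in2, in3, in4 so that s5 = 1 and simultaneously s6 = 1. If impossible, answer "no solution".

Check with in0=0 in1=1 in2=0 in3=0 in4=0:
s0 = NOR(in2, in1) = NOR(0, 1) = 0
s1 = NAND(in1, s0) = NAND(1, 0) = 1
s2 = NOT(s1) = NOT 1 = 0
s3 = NAND(in3, s2) = NAND(0, 0) = 1
s4 = AND(s1, s3) = AND(1, 1) = 1
s5 = NAND(s4, in0) = NAND(1, 0) = 1
s6 = NAND(in4, s5) = NAND(0, 1) = 1
So s5 = 1 and s6 = 1.

in0=0 in1=1 in2=0 in3=0 in4=0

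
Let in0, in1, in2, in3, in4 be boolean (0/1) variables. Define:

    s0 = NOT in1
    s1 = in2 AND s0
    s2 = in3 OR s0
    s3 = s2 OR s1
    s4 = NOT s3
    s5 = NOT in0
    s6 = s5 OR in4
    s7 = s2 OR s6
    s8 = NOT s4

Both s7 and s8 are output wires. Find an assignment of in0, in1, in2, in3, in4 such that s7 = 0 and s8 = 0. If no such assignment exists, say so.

in0=1 in1=1 in2=1 in3=0 in4=0

Check with in0=1 in1=1 in2=1 in3=0 in4=0:
s0 = NOT in1 = NOT 1 = 0
s1 = in2 AND s0 = 1 AND 0 = 0
s2 = in3 OR s0 = 0 OR 0 = 0
s3 = s2 OR s1 = 0 OR 0 = 0
s4 = NOT s3 = NOT 0 = 1
s5 = NOT in0 = NOT 1 = 0
s6 = s5 OR in4 = 0 OR 0 = 0
s7 = s2 OR s6 = 0 OR 0 = 0
s8 = NOT s4 = NOT 1 = 0
So s7 = 0 and s8 = 0.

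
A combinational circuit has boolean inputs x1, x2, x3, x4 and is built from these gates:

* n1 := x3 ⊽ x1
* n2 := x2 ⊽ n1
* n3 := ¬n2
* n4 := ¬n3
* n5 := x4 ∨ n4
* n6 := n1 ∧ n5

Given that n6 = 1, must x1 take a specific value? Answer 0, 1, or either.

0

n6 = n1 ∧ n5 must be 1, so both n1 = 1 and n5 = 1.
Every assignment with n6 = 1 has x1 = 0; there are 2 such assignment(s).
  x1=0, x2=0, x3=0, x4=1
  x1=0, x2=1, x3=0, x4=1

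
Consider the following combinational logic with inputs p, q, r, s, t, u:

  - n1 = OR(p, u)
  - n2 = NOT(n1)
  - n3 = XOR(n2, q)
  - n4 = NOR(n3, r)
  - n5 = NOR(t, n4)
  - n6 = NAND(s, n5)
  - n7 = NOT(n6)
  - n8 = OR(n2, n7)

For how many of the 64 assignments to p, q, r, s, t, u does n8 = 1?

25

n8 = OR(n2, n7) must be 1, so at least one of n2, n7 is 1.
Enumerating the 64 input combinations, 25 give n8 = 1 and 39 give n8 = 0.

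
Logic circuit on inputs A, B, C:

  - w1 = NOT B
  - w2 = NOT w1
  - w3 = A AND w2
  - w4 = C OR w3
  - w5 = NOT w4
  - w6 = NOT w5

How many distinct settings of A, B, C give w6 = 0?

w6 = NOT w5 must be 0, so w5 = 1.
w5 = NOT w4 must be 1, so w4 = 0.
w4 = C OR w3 must be 0, so both C = 0 and w3 = 0.
Enumerating the 8 input combinations, 3 give w6 = 0 and 5 give w6 = 1.

3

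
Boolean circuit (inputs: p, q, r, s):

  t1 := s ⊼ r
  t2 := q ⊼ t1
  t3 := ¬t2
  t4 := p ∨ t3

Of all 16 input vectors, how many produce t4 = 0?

t4 = p ∨ t3 must be 0, so both p = 0 and t3 = 0.
t3 = ¬t2 must be 0, so t2 = 1.
Satisfying assignments:
  p=0, q=0, r=0, s=0
  p=0, q=0, r=0, s=1
  p=0, q=0, r=1, s=0
  p=0, q=0, r=1, s=1
  p=0, q=1, r=1, s=1

5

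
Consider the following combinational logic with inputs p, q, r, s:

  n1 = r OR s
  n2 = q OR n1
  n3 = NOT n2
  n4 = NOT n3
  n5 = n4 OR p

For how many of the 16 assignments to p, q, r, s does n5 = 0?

n5 = n4 OR p must be 0, so both n4 = 0 and p = 0.
n4 = NOT n3 must be 0, so n3 = 1.
n3 = NOT n2 must be 1, so n2 = 0.
Satisfying assignments:
  p=0, q=0, r=0, s=0

1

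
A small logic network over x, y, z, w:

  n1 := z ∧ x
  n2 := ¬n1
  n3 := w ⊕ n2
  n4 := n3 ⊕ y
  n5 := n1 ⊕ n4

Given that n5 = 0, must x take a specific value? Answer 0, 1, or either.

either

Both values of x occur among assignments with n5 = 0:
  x=0: x=0, y=0, z=0, w=1
  x=1: x=1, y=0, z=0, w=1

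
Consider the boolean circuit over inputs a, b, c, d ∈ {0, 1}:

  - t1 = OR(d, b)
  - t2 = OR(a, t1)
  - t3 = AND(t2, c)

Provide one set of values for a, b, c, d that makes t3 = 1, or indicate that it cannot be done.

t3 = AND(t2, c) must be 1, so both t2 = 1 and c = 1.
t2 = OR(a, t1) must be 1, so at least one of a, t1 is 1.
Check with a=1, b=1, c=1, d=0:
t1 = OR(d, b) = OR(0, 1) = 1
t2 = OR(a, t1) = OR(1, 1) = 1
t3 = AND(t2, c) = AND(1, 1) = 1
So t3 = 1 as required.

a=1, b=1, c=1, d=0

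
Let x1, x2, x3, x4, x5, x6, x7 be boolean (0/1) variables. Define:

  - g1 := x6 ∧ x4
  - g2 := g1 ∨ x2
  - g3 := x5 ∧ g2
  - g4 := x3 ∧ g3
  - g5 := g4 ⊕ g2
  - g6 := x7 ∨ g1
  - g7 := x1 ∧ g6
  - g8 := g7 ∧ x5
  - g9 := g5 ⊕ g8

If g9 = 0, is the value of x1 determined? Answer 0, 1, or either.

either

Both values of x1 occur among assignments with g9 = 0:
  x1=0: x1=0, x2=0, x3=0, x4=0, x5=0, x6=0, x7=0
  x1=1: x1=1, x2=0, x3=0, x4=0, x5=0, x6=0, x7=0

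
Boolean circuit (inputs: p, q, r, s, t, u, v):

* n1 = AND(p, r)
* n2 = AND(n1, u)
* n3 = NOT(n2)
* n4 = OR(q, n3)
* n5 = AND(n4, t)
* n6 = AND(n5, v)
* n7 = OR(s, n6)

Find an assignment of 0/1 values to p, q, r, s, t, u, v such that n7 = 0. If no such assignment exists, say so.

Check with p=0, q=1, r=1, s=0, t=0, u=1, v=0:
n1 = AND(p, r) = AND(0, 1) = 0
n2 = AND(n1, u) = AND(0, 1) = 0
n3 = NOT(n2) = NOT 0 = 1
n4 = OR(q, n3) = OR(1, 1) = 1
n5 = AND(n4, t) = AND(1, 0) = 0
n6 = AND(n5, v) = AND(0, 0) = 0
n7 = OR(s, n6) = OR(0, 0) = 0
So n7 = 0 as required.

p=0, q=1, r=1, s=0, t=0, u=1, v=0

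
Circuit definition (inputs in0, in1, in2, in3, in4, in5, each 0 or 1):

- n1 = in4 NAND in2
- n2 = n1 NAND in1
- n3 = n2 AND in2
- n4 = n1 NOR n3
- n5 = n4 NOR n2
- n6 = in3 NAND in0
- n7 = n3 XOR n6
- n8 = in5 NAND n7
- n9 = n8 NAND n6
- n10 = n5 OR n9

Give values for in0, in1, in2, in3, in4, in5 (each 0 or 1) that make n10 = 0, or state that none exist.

in0=0, in1=0, in2=0, in3=1, in4=0, in5=0

Check with in0=0, in1=0, in2=0, in3=1, in4=0, in5=0:
n1 = in4 NAND in2 = 0 NAND 0 = 1
n2 = n1 NAND in1 = 1 NAND 0 = 1
n3 = n2 AND in2 = 1 AND 0 = 0
n4 = n1 NOR n3 = 1 NOR 0 = 0
n5 = n4 NOR n2 = 0 NOR 1 = 0
n6 = in3 NAND in0 = 1 NAND 0 = 1
n7 = n3 XOR n6 = 0 XOR 1 = 1
n8 = in5 NAND n7 = 0 NAND 1 = 1
n9 = n8 NAND n6 = 1 NAND 1 = 0
n10 = n5 OR n9 = 0 OR 0 = 0
So n10 = 0 as required.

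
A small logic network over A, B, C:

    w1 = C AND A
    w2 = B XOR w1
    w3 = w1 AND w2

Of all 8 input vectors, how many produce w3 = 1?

w3 = w1 AND w2 must be 1, so both w1 = 1 and w2 = 1.
w1 = C AND A must be 1, so both C = 1 and A = 1.
Satisfying assignments:
  A=1, B=0, C=1

1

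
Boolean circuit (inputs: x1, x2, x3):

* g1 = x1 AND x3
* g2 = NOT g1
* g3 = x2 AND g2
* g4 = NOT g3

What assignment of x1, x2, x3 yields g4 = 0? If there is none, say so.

x1=1 x2=1 x3=0

Check with x1=1 x2=1 x3=0:
g1 = x1 AND x3 = 1 AND 0 = 0
g2 = NOT g1 = NOT 0 = 1
g3 = x2 AND g2 = 1 AND 1 = 1
g4 = NOT g3 = NOT 1 = 0
So g4 = 0 as required.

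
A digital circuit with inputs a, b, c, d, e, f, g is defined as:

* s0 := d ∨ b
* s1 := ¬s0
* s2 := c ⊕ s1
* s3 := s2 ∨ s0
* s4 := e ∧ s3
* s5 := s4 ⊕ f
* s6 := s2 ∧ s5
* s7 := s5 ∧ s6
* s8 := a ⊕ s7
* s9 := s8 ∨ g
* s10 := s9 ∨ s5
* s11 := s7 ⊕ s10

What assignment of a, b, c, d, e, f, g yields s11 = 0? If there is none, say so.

a=1, b=0, c=1, d=1, e=1, f=0, g=0

s11 = s7 ⊕ s10 must be 0, so s7 and s10 are equal.
Check with a=1, b=0, c=1, d=1, e=1, f=0, g=0:
s0 = d ∨ b = 1 ∨ 0 = 1
s1 = ¬s0 = ¬1 = 0
s2 = c ⊕ s1 = 1 ⊕ 0 = 1
s3 = s2 ∨ s0 = 1 ∨ 1 = 1
s4 = e ∧ s3 = 1 ∧ 1 = 1
s5 = s4 ⊕ f = 1 ⊕ 0 = 1
s6 = s2 ∧ s5 = 1 ∧ 1 = 1
s7 = s5 ∧ s6 = 1 ∧ 1 = 1
s8 = a ⊕ s7 = 1 ⊕ 1 = 0
s9 = s8 ∨ g = 0 ∨ 0 = 0
s10 = s9 ∨ s5 = 0 ∨ 1 = 1
s11 = s7 ⊕ s10 = 1 ⊕ 1 = 0
So s11 = 0 as required.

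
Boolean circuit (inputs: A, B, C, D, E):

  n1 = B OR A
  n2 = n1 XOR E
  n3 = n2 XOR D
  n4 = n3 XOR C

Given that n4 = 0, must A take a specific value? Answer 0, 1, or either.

either

Both values of A occur among assignments with n4 = 0:
  A=0: A=0, B=0, C=0, D=0, E=0
  A=1: A=1, B=0, C=0, D=0, E=1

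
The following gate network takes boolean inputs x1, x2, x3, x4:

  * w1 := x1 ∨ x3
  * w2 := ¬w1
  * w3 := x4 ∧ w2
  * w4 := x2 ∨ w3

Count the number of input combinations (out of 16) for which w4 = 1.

w4 = x2 ∨ w3 must be 1, so at least one of x2, w3 is 1.
Enumerating the 16 input combinations, 9 give w4 = 1 and 7 give w4 = 0.

9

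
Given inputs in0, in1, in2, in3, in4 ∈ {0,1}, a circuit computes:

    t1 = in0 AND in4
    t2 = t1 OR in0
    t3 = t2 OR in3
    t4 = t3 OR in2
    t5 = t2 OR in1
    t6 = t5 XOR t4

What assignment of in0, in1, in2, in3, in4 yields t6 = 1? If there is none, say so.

in0=0, in1=0, in2=1, in3=1, in4=0

t6 = t5 XOR t4 must be 1, so t5 and t4 differ.
Check with in0=0, in1=0, in2=1, in3=1, in4=0:
t1 = in0 AND in4 = 0 AND 0 = 0
t2 = t1 OR in0 = 0 OR 0 = 0
t3 = t2 OR in3 = 0 OR 1 = 1
t4 = t3 OR in2 = 1 OR 1 = 1
t5 = t2 OR in1 = 0 OR 0 = 0
t6 = t5 XOR t4 = 0 XOR 1 = 1
So t6 = 1 as required.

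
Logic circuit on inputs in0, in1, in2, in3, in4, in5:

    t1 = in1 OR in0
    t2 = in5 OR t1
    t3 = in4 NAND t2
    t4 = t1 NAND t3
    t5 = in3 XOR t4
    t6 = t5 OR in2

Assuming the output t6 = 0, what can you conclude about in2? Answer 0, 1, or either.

0

t6 = t5 OR in2 must be 0, so both t5 = 0 and in2 = 0.
t5 = in3 XOR t4 must be 0, so in3 and t4 are equal.
Every assignment with t6 = 0 has in2 = 0; there are 16 such assignment(s).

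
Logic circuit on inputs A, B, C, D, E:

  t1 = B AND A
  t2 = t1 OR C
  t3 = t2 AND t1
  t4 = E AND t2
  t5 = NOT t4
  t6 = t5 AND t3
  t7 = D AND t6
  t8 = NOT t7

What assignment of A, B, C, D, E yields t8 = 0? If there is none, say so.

t8 = NOT t7 must be 0, so t7 = 1.
t7 = D AND t6 must be 1, so both D = 1 and t6 = 1.
t6 = t5 AND t3 must be 1, so both t5 = 1 and t3 = 1.
Check with A=1 B=1 C=1 D=1 E=0:
t1 = B AND A = 1 AND 1 = 1
t2 = t1 OR C = 1 OR 1 = 1
t3 = t2 AND t1 = 1 AND 1 = 1
t4 = E AND t2 = 0 AND 1 = 0
t5 = NOT t4 = NOT 0 = 1
t6 = t5 AND t3 = 1 AND 1 = 1
t7 = D AND t6 = 1 AND 1 = 1
t8 = NOT t7 = NOT 1 = 0
So t8 = 0 as required.

A=1 B=1 C=1 D=1 E=0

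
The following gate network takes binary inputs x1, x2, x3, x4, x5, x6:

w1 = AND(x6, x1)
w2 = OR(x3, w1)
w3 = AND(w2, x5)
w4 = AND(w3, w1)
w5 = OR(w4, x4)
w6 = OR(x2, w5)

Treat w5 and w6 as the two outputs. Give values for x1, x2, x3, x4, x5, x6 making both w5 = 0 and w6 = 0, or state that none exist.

Check with x1=0, x2=0, x3=0, x4=0, x5=0, x6=0:
w1 = AND(x6, x1) = AND(0, 0) = 0
w2 = OR(x3, w1) = OR(0, 0) = 0
w3 = AND(w2, x5) = AND(0, 0) = 0
w4 = AND(w3, w1) = AND(0, 0) = 0
w5 = OR(w4, x4) = OR(0, 0) = 0
w6 = OR(x2, w5) = OR(0, 0) = 0
So w5 = 0 and w6 = 0.

x1=0, x2=0, x3=0, x4=0, x5=0, x6=0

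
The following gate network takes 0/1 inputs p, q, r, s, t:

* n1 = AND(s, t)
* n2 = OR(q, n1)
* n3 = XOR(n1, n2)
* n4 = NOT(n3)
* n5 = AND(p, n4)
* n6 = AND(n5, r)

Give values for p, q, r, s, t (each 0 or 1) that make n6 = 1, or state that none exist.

p=1 q=1 r=1 s=1 t=1

n6 = AND(n5, r) must be 1, so both n5 = 1 and r = 1.
n5 = AND(p, n4) must be 1, so both p = 1 and n4 = 1.
Check with p=1 q=1 r=1 s=1 t=1:
n1 = AND(s, t) = AND(1, 1) = 1
n2 = OR(q, n1) = OR(1, 1) = 1
n3 = XOR(n1, n2) = XOR(1, 1) = 0
n4 = NOT(n3) = NOT 0 = 1
n5 = AND(p, n4) = AND(1, 1) = 1
n6 = AND(n5, r) = AND(1, 1) = 1
So n6 = 1 as required.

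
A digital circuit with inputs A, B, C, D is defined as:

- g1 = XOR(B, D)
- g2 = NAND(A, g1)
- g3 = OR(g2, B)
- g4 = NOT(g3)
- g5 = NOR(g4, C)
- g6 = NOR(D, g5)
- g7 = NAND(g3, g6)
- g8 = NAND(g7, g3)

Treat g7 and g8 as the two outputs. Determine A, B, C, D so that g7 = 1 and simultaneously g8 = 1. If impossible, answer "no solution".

A=1 B=0 C=1 D=1

Check with A=1 B=0 C=1 D=1:
g1 = XOR(B, D) = XOR(0, 1) = 1
g2 = NAND(A, g1) = NAND(1, 1) = 0
g3 = OR(g2, B) = OR(0, 0) = 0
g4 = NOT(g3) = NOT 0 = 1
g5 = NOR(g4, C) = NOR(1, 1) = 0
g6 = NOR(D, g5) = NOR(1, 0) = 0
g7 = NAND(g3, g6) = NAND(0, 0) = 1
g8 = NAND(g7, g3) = NAND(1, 0) = 1
So g7 = 1 and g8 = 1.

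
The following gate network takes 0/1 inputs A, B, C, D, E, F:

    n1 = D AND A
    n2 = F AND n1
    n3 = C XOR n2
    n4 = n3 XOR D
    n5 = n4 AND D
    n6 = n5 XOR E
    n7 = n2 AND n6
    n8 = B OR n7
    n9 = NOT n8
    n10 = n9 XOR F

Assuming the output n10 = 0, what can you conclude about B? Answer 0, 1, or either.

either

Both values of B occur among assignments with n10 = 0:
  B=0: A=0, B=0, C=0, D=0, E=0, F=1
  B=1: A=0, B=1, C=0, D=0, E=0, F=0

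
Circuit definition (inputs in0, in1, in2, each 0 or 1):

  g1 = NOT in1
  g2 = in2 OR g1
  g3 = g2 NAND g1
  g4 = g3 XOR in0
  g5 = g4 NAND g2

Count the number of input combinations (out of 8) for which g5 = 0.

3

g5 = g4 NAND g2 must be 0, so both g4 = 1 and g2 = 1.
Enumerating the 8 input combinations, 3 give g5 = 0 and 5 give g5 = 1.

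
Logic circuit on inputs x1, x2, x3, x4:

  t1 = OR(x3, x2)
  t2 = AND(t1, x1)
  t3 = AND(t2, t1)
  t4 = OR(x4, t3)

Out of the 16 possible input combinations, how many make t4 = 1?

t4 = OR(x4, t3) must be 1, so at least one of x4, t3 is 1.
Enumerating the 16 input combinations, 11 give t4 = 1 and 5 give t4 = 0.

11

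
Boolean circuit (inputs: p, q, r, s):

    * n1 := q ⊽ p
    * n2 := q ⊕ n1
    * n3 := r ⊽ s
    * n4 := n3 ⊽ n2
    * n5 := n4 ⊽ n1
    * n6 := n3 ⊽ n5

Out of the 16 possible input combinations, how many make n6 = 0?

n6 = n3 ⊽ n5 must be 0, so at least one of n3, n5 is 1.
Enumerating the 16 input combinations, 10 give n6 = 0 and 6 give n6 = 1.

10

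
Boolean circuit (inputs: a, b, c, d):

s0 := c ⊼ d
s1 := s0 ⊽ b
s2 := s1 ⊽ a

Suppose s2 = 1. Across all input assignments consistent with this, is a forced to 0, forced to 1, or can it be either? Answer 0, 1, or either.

s2 = s1 ⊽ a must be 1, so both s1 = 0 and a = 0.
s1 = s0 ⊽ b must be 0, so at least one of s0, b is 1.
Every assignment with s2 = 1 has a = 0; there are 7 such assignment(s).

0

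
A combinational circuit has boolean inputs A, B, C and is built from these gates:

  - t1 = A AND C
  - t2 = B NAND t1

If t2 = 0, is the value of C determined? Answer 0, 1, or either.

1

t2 = B NAND t1 must be 0, so both B = 1 and t1 = 1.
t1 = A AND C must be 1, so both A = 1 and C = 1.
Every assignment with t2 = 0 has C = 1; there are 1 such assignment(s).
  A=1, B=1, C=1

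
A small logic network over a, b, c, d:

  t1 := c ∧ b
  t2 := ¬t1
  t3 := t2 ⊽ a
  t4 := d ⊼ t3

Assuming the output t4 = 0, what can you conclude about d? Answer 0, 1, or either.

t4 = d ⊼ t3 must be 0, so both d = 1 and t3 = 1.
t3 = t2 ⊽ a must be 1, so both t2 = 0 and a = 0.
Every assignment with t4 = 0 has d = 1; there are 1 such assignment(s).
  a=0, b=1, c=1, d=1

1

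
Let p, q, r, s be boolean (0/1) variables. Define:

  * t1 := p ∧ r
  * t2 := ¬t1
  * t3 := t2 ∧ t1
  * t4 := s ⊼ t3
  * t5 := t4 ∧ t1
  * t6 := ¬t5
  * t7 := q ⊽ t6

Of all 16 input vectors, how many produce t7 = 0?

14

t7 = q ⊽ t6 must be 0, so at least one of q, t6 is 1.
Enumerating the 16 input combinations, 14 give t7 = 0 and 2 give t7 = 1.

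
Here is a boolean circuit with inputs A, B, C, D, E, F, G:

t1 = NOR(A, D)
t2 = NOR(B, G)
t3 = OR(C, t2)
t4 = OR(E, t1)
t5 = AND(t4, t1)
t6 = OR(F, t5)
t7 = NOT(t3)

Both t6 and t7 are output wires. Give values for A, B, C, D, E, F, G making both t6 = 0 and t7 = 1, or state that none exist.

A=0, B=1, C=0, D=1, E=0, F=0, G=1

Check with A=0, B=1, C=0, D=1, E=0, F=0, G=1:
t1 = NOR(A, D) = NOR(0, 1) = 0
t2 = NOR(B, G) = NOR(1, 1) = 0
t3 = OR(C, t2) = OR(0, 0) = 0
t4 = OR(E, t1) = OR(0, 0) = 0
t5 = AND(t4, t1) = AND(0, 0) = 0
t6 = OR(F, t5) = OR(0, 0) = 0
t7 = NOT(t3) = NOT 0 = 1
So t6 = 0 and t7 = 1.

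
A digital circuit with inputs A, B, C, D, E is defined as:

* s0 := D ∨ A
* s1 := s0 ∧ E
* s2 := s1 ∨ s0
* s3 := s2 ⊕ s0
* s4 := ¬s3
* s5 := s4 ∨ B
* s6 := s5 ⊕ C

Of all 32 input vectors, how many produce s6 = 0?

s6 = s5 ⊕ C must be 0, so s5 and C are equal.
Enumerating the 32 input combinations, 16 give s6 = 0 and 16 give s6 = 1.

16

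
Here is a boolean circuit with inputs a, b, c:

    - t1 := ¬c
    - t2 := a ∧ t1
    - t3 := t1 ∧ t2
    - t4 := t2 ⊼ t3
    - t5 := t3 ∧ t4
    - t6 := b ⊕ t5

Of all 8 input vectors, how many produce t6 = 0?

4

t6 = b ⊕ t5 must be 0, so b and t5 are equal.
Satisfying assignments:
  a=0, b=0, c=0
  a=0, b=0, c=1
  a=1, b=0, c=0
  a=1, b=0, c=1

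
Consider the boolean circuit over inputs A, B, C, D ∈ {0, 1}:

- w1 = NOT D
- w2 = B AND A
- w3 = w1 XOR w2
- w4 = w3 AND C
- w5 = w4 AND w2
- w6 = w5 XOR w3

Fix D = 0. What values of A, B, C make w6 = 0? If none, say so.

w6 = w5 XOR w3 must be 0, so w5 and w3 are equal.
Check with D = 0 and A=1, B=1, C=1:
w1 = NOT D = NOT 0 = 1
w2 = B AND A = 1 AND 1 = 1
w3 = w1 XOR w2 = 1 XOR 1 = 0
w4 = w3 AND C = 0 AND 1 = 0
w5 = w4 AND w2 = 0 AND 1 = 0
w6 = w5 XOR w3 = 0 XOR 0 = 0
So w6 = 0.

A=1, B=1, C=1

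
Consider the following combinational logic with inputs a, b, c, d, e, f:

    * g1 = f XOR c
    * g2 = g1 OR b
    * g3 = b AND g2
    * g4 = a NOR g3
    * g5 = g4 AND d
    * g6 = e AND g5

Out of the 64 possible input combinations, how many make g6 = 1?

4

g6 = e AND g5 must be 1, so both e = 1 and g5 = 1.
g5 = g4 AND d must be 1, so both g4 = 1 and d = 1.
Enumerating the 64 input combinations, 4 give g6 = 1 and 60 give g6 = 0.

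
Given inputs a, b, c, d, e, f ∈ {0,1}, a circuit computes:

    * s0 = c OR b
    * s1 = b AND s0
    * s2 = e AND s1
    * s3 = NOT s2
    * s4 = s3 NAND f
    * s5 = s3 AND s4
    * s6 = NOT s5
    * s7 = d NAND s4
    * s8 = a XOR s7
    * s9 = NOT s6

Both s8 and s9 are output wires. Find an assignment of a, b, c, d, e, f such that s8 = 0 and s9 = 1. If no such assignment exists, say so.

a=0 b=1 c=0 d=1 e=0 f=0

Check with a=0 b=1 c=0 d=1 e=0 f=0:
s0 = c OR b = 0 OR 1 = 1
s1 = b AND s0 = 1 AND 1 = 1
s2 = e AND s1 = 0 AND 1 = 0
s3 = NOT s2 = NOT 0 = 1
s4 = s3 NAND f = 1 NAND 0 = 1
s5 = s3 AND s4 = 1 AND 1 = 1
s6 = NOT s5 = NOT 1 = 0
s7 = d NAND s4 = 1 NAND 1 = 0
s8 = a XOR s7 = 0 XOR 0 = 0
s9 = NOT s6 = NOT 0 = 1
So s8 = 0 and s9 = 1.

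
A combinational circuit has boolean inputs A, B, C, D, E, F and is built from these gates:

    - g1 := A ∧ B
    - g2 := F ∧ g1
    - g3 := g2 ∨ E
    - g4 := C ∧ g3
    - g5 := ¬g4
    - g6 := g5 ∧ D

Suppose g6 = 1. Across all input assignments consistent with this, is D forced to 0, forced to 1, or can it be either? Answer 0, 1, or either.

1

g6 = g5 ∧ D must be 1, so both g5 = 1 and D = 1.
g5 = ¬g4 must be 1, so g4 = 0.
Every assignment with g6 = 1 has D = 1; there are 23 such assignment(s).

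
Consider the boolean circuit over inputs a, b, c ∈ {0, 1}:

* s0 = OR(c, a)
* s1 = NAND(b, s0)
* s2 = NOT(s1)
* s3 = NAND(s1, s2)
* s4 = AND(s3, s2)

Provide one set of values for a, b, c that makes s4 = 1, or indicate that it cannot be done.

s4 = AND(s3, s2) must be 1, so both s3 = 1 and s2 = 1.
s3 = NAND(s1, s2) must be 1, so at least one of s1, s2 is 0.
Check with a=1, b=1, c=0:
s0 = OR(c, a) = OR(0, 1) = 1
s1 = NAND(b, s0) = NAND(1, 1) = 0
s2 = NOT(s1) = NOT 0 = 1
s3 = NAND(s1, s2) = NAND(0, 1) = 1
s4 = AND(s3, s2) = AND(1, 1) = 1
So s4 = 1 as required.

a=1, b=1, c=0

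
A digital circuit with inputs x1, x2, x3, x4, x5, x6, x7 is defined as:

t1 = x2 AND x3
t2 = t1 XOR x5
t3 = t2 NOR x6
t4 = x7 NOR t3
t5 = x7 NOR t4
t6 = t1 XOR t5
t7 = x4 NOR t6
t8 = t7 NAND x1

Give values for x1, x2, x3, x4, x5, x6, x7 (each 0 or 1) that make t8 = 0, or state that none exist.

t8 = t7 NAND x1 must be 0, so both t7 = 1 and x1 = 1.
Check with x1=1, x2=0, x3=0, x4=0, x5=0, x6=0, x7=1:
t1 = x2 AND x3 = 0 AND 0 = 0
t2 = t1 XOR x5 = 0 XOR 0 = 0
t3 = t2 NOR x6 = 0 NOR 0 = 1
t4 = x7 NOR t3 = 1 NOR 1 = 0
t5 = x7 NOR t4 = 1 NOR 0 = 0
t6 = t1 XOR t5 = 0 XOR 0 = 0
t7 = x4 NOR t6 = 0 NOR 0 = 1
t8 = t7 NAND x1 = 1 NAND 1 = 0
So t8 = 0 as required.

x1=1, x2=0, x3=0, x4=0, x5=0, x6=0, x7=1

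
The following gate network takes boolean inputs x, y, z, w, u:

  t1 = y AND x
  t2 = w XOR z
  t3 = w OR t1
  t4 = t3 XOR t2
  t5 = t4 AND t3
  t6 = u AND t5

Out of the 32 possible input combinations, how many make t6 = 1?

t6 = u AND t5 must be 1, so both u = 1 and t5 = 1.
t5 = t4 AND t3 must be 1, so both t4 = 1 and t3 = 1.
t4 = t3 XOR t2 must be 1, so t3 and t2 differ.
Satisfying assignments:
  x=0, y=0, z=1, w=1, u=1
  x=0, y=1, z=1, w=1, u=1
  x=1, y=0, z=1, w=1, u=1
  x=1, y=1, z=0, w=0, u=1
  x=1, y=1, z=1, w=1, u=1

5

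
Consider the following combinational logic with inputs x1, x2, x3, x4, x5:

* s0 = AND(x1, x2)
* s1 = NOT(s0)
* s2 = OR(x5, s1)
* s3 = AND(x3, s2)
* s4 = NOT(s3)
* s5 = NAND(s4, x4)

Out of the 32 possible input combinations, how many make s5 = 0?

9

s5 = NAND(s4, x4) must be 0, so both s4 = 1 and x4 = 1.
Enumerating the 32 input combinations, 9 give s5 = 0 and 23 give s5 = 1.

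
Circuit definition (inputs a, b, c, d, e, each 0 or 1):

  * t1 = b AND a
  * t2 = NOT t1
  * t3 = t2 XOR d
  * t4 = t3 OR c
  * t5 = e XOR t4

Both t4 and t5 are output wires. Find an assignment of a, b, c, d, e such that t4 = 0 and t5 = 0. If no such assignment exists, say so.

a=1 b=0 c=0 d=1 e=0

Check with a=1 b=0 c=0 d=1 e=0:
t1 = b AND a = 0 AND 1 = 0
t2 = NOT t1 = NOT 0 = 1
t3 = t2 XOR d = 1 XOR 1 = 0
t4 = t3 OR c = 0 OR 0 = 0
t5 = e XOR t4 = 0 XOR 0 = 0
So t4 = 0 and t5 = 0.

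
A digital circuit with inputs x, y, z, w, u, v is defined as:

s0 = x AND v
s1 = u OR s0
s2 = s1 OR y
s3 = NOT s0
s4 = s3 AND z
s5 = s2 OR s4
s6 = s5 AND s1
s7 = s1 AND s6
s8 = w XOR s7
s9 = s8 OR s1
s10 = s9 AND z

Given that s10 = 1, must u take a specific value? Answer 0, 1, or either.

Both values of u occur among assignments with s10 = 1:
  u=0: x=0, y=0, z=1, w=1, u=0, v=0
  u=1: x=0, y=0, z=1, w=0, u=1, v=0

either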